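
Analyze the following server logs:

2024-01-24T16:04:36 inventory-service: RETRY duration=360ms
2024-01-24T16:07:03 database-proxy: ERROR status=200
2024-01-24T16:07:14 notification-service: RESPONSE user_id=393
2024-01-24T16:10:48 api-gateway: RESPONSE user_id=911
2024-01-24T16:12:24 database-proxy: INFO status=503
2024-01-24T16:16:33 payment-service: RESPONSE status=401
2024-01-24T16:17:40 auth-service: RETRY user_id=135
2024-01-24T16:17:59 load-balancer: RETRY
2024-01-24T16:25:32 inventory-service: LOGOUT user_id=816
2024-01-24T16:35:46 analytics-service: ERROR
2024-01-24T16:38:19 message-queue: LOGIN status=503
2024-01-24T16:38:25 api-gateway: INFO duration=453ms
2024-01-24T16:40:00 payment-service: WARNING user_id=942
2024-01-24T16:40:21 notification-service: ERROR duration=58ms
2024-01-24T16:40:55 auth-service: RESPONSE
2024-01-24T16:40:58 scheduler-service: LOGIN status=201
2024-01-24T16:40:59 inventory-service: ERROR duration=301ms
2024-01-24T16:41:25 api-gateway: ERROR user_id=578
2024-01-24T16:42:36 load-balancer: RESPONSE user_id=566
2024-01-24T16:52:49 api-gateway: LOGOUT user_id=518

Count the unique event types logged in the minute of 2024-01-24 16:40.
4

To count unique event types:

1. Filter events in the minute starting at 2024-01-24 16:40
2. Extract event types from matching entries
3. Count unique types: 4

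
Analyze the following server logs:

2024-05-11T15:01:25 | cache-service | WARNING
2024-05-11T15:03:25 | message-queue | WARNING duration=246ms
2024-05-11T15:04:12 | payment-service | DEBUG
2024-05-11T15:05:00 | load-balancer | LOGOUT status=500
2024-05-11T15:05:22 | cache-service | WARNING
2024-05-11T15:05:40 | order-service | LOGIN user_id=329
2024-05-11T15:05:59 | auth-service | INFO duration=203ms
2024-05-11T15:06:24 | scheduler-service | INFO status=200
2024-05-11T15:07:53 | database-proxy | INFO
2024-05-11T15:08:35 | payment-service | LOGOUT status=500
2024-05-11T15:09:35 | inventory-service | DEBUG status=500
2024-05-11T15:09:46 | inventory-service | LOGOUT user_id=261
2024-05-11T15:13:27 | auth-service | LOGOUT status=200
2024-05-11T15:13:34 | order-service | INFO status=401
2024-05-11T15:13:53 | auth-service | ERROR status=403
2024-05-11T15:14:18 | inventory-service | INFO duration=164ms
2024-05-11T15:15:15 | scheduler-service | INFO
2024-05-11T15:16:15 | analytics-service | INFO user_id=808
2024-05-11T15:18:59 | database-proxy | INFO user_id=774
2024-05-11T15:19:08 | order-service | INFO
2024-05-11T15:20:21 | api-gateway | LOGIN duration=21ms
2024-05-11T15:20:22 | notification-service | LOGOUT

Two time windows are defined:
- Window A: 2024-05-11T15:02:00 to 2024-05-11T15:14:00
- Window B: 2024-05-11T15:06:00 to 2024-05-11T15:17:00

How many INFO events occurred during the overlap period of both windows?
3

To find overlap events:

1. Window A: 2024-05-11T15:02:00 to 2024-05-11T15:14:00
2. Window B: 2024-05-11T15:06:00 to 2024-05-11T15:17:00
3. Overlap period: 2024-05-11T15:06:00 to 2024-05-11T15:14:00
4. Count INFO events in overlap: 3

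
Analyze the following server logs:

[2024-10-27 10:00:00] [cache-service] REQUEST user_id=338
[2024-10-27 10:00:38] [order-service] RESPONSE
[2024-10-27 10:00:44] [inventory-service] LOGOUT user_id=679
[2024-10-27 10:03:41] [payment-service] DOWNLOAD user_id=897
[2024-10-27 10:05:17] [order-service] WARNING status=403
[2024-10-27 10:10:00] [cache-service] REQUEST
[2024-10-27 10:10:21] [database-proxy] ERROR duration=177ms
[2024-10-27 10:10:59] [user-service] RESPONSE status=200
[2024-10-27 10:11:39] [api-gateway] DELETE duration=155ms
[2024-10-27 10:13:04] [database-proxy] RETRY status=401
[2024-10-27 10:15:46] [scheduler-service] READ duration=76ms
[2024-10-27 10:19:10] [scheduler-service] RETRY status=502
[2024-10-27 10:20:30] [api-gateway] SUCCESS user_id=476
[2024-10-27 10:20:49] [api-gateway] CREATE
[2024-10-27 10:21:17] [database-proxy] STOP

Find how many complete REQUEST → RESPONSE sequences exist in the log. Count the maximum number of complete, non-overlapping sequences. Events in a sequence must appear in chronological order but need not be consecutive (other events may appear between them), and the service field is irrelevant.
2

To count sequences:

1. Look for pattern: REQUEST → RESPONSE
2. Greedily scan the log in chronological order, matching each sequence element in turn (ignoring service)
3. Each time the full pattern completes, increment the count and restart matching from the next event
4. Complete non-overlapping sequences found: 2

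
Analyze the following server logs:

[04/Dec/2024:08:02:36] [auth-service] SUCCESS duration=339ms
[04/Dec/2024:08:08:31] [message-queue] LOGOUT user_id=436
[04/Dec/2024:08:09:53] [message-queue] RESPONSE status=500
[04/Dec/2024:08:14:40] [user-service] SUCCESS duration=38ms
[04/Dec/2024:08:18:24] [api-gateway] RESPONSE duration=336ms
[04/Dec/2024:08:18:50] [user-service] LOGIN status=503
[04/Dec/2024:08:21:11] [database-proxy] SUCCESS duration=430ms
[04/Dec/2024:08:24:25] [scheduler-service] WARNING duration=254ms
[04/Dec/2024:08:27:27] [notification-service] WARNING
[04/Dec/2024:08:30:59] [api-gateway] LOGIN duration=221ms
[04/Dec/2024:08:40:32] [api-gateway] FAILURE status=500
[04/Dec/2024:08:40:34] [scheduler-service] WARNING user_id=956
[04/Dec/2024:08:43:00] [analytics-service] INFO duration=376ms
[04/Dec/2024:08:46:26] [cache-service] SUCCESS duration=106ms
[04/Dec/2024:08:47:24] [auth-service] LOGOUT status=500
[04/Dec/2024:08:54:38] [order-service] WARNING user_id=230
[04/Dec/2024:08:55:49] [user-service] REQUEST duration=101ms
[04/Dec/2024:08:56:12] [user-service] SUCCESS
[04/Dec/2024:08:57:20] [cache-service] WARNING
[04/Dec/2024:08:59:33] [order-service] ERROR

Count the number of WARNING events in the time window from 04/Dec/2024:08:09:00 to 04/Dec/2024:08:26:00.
1

To count events in the time window:

1. Window boundaries: 04/Dec/2024:08:09:00 to 04/Dec/2024:08:26:00
2. Filter for WARNING events within this window
3. Count matching events: 1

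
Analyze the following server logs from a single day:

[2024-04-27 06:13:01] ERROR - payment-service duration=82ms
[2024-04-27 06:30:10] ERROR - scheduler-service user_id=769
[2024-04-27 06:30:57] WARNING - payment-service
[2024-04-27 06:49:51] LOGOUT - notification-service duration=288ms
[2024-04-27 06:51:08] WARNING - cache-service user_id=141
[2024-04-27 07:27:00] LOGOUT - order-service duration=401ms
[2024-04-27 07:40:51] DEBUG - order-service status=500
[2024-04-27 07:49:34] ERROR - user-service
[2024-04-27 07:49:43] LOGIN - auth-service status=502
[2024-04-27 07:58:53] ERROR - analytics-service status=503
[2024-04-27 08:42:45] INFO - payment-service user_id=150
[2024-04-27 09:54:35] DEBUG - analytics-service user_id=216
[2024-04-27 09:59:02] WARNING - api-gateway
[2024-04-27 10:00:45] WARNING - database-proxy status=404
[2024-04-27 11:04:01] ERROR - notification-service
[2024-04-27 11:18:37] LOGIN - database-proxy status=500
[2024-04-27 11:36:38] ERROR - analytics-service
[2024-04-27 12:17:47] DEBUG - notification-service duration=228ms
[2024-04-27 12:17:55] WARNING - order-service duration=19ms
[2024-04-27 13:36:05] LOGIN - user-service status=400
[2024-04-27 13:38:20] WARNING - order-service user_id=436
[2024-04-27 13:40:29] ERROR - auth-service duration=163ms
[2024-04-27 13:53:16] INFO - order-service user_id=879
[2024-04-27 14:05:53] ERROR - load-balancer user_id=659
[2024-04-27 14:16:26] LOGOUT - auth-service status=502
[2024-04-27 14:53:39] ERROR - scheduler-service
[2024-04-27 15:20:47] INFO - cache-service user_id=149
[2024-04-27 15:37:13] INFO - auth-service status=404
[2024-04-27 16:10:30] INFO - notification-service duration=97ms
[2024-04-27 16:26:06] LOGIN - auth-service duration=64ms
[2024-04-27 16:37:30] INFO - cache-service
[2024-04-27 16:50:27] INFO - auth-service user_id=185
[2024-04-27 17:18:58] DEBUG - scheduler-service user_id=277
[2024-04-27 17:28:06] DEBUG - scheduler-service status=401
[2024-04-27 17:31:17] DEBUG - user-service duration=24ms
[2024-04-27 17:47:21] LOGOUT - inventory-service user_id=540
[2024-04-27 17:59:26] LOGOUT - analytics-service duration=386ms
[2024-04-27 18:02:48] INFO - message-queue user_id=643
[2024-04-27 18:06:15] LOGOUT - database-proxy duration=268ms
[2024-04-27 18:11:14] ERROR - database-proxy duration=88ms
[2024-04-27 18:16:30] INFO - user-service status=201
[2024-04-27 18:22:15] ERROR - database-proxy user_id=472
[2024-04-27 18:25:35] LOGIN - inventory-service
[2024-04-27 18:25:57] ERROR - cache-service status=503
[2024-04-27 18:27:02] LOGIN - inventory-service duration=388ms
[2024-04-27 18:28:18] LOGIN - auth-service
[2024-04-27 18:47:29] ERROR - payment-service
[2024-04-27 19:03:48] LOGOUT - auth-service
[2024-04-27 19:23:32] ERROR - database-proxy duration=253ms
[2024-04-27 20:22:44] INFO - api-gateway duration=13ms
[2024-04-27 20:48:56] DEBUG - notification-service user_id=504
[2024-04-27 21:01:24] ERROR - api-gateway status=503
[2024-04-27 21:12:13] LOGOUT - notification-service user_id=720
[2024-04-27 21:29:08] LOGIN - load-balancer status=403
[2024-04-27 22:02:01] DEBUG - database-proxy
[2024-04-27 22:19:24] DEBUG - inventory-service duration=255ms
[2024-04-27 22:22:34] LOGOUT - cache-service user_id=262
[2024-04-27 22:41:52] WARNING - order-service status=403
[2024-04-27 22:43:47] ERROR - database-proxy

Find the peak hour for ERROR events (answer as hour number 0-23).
18

To find the peak hour:

1. Group all ERROR events by hour
2. Count events in each hour
3. Find hour with maximum count
4. Peak hour: 18 (with 4 events)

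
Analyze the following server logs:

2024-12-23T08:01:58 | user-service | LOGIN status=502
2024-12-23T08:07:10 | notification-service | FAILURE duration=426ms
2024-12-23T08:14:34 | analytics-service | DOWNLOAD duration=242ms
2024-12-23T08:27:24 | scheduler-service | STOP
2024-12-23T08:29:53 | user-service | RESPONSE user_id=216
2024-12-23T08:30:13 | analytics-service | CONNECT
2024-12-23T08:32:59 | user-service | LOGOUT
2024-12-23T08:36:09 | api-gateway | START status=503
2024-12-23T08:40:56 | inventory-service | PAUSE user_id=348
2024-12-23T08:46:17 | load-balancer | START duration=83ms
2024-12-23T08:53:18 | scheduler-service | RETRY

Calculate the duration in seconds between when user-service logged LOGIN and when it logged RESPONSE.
1675

To find the time between events:

1. Locate the first LOGIN event for user-service: 2024-12-23T08:01:58
2. Locate the first RESPONSE event for user-service: 2024-12-23T08:29:53
3. Calculate the difference: 2024-12-23T08:29:53 - 2024-12-23T08:01:58 = 1675 seconds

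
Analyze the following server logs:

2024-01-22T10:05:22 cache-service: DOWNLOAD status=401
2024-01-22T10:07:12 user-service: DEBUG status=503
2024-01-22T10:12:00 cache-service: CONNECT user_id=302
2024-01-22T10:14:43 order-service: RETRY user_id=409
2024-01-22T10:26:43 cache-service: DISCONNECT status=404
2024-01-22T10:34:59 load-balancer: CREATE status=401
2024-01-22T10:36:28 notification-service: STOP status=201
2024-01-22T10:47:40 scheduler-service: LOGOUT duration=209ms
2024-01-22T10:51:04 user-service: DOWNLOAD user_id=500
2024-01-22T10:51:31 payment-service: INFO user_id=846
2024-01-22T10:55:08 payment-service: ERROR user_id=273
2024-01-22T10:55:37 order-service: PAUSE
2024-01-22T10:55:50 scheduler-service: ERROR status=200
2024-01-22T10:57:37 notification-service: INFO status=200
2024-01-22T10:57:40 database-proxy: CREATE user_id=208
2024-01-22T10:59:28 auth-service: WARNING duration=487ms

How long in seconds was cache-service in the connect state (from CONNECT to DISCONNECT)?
883

To calculate state duration:

1. Find CONNECT event for cache-service: 2024-01-22T10:12:00
2. Find DISCONNECT event for cache-service: 2024-01-22T10:26:43
3. Calculate duration: 2024-01-22T10:26:43 - 2024-01-22T10:12:00 = 883 seconds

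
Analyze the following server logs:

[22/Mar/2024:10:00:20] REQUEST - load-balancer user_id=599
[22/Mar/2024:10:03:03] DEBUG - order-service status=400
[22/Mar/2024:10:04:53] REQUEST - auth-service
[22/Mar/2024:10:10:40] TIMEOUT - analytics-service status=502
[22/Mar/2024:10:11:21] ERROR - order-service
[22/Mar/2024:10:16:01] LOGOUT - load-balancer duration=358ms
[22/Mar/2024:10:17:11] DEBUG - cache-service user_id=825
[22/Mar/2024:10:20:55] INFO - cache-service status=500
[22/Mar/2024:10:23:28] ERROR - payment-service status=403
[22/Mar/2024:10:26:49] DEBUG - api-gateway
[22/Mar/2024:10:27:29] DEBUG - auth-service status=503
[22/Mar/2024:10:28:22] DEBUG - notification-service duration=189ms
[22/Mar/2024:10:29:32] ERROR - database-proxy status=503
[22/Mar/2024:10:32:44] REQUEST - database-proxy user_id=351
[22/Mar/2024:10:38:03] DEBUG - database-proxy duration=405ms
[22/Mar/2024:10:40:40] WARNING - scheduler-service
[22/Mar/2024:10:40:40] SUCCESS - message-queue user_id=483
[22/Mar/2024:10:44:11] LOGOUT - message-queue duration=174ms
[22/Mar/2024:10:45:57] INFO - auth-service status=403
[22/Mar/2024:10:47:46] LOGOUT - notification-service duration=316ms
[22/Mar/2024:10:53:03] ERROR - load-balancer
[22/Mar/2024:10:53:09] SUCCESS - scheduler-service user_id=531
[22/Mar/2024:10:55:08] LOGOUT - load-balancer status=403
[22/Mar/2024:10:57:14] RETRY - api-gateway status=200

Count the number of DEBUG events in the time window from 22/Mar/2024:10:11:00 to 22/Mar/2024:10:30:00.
4

To count events in the time window:

1. Window boundaries: 22/Mar/2024:10:11:00 to 22/Mar/2024:10:30:00
2. Filter for DEBUG events within this window
3. Count matching events: 4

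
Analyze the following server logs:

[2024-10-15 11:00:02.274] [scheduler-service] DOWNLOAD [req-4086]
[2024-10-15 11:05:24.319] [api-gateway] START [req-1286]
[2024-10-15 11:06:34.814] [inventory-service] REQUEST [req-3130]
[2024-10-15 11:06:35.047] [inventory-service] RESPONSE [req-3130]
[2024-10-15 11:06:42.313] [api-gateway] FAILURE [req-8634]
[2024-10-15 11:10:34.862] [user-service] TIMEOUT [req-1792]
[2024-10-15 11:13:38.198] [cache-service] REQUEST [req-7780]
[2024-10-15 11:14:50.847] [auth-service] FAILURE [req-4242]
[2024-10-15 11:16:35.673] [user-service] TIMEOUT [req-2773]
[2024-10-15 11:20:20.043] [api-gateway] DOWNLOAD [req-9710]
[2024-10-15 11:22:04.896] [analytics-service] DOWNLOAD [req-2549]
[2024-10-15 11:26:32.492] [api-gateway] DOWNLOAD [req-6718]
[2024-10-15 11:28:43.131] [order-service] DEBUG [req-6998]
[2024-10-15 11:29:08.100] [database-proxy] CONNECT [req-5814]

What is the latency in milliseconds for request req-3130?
233

To calculate latency:

1. Find REQUEST with id req-3130: 2024-10-15 11:06:34.814
2. Find RESPONSE with id req-3130: 2024-10-15 11:06:35.047
3. Latency: 2024-10-15 11:06:35.047 - 2024-10-15 11:06:34.814 = 233ms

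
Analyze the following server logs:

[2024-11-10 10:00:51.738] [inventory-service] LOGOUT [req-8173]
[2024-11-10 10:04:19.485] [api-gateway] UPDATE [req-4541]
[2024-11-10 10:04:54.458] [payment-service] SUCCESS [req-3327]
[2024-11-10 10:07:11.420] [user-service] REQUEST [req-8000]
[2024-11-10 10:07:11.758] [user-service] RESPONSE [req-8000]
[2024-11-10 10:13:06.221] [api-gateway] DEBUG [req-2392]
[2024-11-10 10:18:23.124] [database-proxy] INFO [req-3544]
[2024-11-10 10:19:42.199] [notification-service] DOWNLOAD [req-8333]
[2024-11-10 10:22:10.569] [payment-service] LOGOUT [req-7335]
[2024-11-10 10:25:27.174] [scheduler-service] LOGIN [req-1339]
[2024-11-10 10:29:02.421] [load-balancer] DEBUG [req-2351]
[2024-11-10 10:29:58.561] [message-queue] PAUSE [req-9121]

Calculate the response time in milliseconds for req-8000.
338

To calculate latency:

1. Find REQUEST with id req-8000: 2024-11-10 10:07:11.420
2. Find RESPONSE with id req-8000: 2024-11-10 10:07:11.758
3. Latency: 2024-11-10 10:07:11.758 - 2024-11-10 10:07:11.420 = 338ms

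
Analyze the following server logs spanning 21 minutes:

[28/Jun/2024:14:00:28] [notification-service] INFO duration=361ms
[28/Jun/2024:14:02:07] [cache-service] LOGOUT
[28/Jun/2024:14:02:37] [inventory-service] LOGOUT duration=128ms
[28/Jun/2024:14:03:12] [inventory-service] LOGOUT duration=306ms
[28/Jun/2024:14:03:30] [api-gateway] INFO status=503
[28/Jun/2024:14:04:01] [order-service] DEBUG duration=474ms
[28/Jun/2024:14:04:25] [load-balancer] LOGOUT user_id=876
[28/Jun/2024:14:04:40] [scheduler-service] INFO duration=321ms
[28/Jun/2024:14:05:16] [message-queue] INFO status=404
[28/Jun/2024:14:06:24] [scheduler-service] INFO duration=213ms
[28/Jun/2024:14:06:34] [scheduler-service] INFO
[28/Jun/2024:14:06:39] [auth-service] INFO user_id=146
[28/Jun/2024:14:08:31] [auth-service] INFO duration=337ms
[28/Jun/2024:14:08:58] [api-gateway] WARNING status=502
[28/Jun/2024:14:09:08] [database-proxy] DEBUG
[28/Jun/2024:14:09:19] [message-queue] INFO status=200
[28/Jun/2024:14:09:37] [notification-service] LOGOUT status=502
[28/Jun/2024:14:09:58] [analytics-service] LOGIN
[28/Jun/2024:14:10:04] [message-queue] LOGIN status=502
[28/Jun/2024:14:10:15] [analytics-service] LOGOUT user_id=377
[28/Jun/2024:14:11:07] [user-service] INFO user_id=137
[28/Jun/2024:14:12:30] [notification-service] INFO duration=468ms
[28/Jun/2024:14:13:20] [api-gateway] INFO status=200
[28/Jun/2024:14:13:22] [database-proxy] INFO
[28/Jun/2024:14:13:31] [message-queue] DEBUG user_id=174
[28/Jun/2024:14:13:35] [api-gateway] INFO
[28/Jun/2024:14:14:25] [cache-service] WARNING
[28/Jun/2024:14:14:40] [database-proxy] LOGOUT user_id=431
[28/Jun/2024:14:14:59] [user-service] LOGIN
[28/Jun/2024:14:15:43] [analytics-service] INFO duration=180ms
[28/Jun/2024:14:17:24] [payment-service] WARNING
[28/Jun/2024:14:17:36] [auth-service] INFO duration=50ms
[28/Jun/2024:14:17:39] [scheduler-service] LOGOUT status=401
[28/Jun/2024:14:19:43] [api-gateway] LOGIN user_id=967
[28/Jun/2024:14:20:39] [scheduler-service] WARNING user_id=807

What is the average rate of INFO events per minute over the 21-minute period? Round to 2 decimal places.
0.76

To calculate the rate:

1. Count total INFO events: 16
2. Total time period: 21 minutes
3. Rate = 16 / 21 = 0.76 events per minute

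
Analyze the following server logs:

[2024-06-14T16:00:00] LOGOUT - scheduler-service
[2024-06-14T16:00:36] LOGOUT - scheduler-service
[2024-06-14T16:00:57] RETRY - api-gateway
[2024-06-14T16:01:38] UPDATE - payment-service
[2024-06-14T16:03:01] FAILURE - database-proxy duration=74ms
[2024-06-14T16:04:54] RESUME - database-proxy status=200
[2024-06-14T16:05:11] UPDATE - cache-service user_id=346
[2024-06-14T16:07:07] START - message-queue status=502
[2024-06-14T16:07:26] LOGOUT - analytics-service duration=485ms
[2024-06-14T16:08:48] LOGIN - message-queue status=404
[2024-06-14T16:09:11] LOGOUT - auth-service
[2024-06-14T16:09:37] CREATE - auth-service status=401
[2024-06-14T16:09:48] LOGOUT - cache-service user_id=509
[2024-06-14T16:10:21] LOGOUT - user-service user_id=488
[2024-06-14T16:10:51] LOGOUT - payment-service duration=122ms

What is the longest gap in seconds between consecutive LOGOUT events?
410

To find the longest gap:

1. Extract all LOGOUT events in chronological order
2. Calculate time differences between consecutive events
3. Find the maximum difference
4. Longest gap: 410 seconds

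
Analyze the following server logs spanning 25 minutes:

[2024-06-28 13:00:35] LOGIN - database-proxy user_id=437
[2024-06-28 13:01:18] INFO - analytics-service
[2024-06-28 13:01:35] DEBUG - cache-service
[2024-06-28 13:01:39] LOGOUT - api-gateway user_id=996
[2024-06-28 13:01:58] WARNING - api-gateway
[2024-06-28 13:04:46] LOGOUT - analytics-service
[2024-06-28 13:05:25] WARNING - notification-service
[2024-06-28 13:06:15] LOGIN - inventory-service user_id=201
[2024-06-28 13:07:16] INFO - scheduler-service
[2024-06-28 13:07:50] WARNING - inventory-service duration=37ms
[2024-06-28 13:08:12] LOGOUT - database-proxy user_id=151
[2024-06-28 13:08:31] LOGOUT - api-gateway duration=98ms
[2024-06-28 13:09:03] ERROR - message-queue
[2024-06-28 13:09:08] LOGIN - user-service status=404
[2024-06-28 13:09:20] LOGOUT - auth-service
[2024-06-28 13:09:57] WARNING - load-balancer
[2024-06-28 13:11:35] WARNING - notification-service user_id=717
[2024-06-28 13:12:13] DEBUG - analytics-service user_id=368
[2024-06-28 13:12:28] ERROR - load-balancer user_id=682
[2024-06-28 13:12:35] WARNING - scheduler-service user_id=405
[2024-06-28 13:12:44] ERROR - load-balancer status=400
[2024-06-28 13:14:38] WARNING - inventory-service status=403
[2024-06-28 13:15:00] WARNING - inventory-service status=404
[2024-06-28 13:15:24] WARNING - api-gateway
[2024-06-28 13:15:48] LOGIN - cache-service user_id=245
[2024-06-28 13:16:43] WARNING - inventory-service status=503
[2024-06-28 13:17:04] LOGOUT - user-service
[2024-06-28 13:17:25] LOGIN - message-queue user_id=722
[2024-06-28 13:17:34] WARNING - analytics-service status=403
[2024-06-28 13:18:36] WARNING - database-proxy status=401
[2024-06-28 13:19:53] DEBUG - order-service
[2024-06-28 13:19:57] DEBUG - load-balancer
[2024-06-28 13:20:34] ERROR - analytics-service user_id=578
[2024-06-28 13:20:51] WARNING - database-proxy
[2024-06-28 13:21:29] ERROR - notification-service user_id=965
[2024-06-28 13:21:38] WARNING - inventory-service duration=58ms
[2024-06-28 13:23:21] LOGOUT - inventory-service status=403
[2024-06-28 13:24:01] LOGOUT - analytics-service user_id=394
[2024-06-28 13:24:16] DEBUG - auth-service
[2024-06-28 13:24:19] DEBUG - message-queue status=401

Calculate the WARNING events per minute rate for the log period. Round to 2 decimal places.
0.56

To calculate the rate:

1. Count total WARNING events: 14
2. Total time period: 25 minutes
3. Rate = 14 / 25 = 0.56 events per minute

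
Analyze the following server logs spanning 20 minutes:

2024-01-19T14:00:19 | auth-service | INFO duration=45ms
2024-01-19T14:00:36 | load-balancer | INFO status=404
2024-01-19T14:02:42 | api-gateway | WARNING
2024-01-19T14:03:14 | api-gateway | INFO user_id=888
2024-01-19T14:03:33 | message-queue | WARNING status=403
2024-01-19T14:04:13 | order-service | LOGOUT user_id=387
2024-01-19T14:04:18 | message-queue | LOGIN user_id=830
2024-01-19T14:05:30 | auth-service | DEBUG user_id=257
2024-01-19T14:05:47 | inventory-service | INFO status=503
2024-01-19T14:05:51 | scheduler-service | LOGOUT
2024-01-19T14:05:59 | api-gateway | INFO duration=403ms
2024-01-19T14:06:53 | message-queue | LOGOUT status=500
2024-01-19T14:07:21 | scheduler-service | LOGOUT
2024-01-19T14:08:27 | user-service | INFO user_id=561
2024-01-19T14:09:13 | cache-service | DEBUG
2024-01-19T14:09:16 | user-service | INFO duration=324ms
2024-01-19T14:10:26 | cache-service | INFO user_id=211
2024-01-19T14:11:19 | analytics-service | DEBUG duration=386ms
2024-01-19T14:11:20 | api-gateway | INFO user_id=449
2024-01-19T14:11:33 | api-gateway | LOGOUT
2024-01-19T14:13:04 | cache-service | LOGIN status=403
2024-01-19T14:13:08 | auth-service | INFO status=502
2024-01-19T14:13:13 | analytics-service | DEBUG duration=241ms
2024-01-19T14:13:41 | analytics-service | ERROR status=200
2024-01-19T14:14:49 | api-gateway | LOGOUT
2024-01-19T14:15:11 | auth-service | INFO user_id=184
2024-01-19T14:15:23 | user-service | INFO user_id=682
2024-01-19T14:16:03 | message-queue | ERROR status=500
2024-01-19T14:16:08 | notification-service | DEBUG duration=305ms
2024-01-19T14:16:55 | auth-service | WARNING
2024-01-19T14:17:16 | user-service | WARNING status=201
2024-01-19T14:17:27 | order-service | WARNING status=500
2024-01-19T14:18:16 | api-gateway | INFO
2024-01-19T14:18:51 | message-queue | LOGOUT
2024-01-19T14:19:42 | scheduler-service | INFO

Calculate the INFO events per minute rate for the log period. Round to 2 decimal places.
0.7

To calculate the rate:

1. Count total INFO events: 14
2. Total time period: 20 minutes
3. Rate = 14 / 20 = 0.7 events per minute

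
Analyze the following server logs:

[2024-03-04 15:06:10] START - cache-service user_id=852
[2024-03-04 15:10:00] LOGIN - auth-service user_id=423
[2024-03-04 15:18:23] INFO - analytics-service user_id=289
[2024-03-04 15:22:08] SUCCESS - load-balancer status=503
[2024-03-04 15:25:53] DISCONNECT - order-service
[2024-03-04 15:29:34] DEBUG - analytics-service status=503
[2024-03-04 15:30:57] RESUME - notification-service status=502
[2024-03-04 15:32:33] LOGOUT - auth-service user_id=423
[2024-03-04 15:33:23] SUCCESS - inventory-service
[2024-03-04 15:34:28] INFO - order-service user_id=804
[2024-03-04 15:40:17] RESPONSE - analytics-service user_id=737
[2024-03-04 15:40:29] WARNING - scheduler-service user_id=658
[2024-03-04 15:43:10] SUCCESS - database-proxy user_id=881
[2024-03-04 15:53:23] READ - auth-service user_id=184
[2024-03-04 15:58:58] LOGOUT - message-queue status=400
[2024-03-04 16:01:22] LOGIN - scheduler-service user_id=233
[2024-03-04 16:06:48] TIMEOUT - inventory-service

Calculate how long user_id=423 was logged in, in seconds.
1353

To calculate session duration:

1. Find LOGIN event for user_id=423: 2024-03-04 15:10:00
2. Find LOGOUT event for user_id=423: 2024-03-04 15:32:33
3. Session duration: 2024-03-04 15:32:33 - 2024-03-04 15:10:00 = 1353 seconds (22 minutes)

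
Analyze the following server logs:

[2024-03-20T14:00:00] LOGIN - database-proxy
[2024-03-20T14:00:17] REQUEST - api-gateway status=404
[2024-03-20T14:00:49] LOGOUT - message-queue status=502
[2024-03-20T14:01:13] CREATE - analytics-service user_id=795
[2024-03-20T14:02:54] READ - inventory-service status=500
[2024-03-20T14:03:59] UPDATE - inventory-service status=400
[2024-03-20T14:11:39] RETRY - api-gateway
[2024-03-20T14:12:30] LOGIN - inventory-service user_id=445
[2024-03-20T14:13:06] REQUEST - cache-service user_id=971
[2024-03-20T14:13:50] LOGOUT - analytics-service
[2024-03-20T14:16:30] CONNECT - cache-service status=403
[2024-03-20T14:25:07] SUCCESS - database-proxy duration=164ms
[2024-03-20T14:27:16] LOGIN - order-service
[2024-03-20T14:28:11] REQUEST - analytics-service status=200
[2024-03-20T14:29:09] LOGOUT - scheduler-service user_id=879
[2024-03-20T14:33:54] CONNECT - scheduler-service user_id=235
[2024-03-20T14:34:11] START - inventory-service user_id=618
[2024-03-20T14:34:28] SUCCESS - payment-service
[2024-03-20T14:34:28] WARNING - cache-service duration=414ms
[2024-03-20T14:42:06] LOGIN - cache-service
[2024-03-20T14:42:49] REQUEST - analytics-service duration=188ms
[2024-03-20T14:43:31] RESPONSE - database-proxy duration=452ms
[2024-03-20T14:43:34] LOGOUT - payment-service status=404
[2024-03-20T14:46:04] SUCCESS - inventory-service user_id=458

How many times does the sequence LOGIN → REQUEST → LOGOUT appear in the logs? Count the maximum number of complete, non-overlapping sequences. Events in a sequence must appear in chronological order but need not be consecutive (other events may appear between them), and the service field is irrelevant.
4

To count sequences:

1. Look for pattern: LOGIN → REQUEST → LOGOUT
2. Greedily scan the log in chronological order, matching each sequence element in turn (ignoring service)
3. Each time the full pattern completes, increment the count and restart matching from the next event
4. Complete non-overlapping sequences found: 4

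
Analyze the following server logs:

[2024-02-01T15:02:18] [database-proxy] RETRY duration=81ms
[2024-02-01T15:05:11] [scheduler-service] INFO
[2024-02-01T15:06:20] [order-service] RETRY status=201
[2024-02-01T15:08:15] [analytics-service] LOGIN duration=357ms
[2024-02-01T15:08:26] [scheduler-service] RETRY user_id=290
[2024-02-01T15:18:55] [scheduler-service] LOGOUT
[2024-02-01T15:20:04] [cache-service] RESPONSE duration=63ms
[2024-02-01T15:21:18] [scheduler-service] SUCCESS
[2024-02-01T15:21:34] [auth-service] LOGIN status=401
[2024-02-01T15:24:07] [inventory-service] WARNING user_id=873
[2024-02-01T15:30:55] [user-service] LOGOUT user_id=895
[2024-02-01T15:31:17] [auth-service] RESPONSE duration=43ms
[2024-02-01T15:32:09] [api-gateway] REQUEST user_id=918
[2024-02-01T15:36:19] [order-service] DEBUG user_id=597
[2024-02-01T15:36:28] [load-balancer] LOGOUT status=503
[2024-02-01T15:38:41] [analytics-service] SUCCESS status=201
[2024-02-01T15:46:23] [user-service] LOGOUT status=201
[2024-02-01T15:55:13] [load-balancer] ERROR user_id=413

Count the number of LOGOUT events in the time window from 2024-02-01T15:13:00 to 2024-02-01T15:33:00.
2

To count events in the time window:

1. Window boundaries: 2024-02-01T15:13:00 to 2024-02-01T15:33:00
2. Filter for LOGOUT events within this window
3. Count matching events: 2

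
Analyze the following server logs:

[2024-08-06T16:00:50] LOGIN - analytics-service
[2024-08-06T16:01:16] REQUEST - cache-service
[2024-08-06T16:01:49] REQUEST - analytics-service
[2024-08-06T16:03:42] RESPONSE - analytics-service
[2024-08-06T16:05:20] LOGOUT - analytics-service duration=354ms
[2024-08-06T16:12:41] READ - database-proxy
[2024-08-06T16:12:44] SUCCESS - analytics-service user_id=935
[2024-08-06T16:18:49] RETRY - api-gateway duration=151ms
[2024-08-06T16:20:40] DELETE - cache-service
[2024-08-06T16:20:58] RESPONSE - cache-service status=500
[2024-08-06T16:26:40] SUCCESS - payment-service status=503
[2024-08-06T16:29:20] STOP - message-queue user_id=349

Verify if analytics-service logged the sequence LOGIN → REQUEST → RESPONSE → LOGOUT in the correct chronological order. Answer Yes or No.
Yes

To verify sequence order:

1. Find all events in sequence LOGIN → REQUEST → RESPONSE → LOGOUT for analytics-service
2. Extract their timestamps
3. Check if timestamps are in ascending order
4. Result: Yes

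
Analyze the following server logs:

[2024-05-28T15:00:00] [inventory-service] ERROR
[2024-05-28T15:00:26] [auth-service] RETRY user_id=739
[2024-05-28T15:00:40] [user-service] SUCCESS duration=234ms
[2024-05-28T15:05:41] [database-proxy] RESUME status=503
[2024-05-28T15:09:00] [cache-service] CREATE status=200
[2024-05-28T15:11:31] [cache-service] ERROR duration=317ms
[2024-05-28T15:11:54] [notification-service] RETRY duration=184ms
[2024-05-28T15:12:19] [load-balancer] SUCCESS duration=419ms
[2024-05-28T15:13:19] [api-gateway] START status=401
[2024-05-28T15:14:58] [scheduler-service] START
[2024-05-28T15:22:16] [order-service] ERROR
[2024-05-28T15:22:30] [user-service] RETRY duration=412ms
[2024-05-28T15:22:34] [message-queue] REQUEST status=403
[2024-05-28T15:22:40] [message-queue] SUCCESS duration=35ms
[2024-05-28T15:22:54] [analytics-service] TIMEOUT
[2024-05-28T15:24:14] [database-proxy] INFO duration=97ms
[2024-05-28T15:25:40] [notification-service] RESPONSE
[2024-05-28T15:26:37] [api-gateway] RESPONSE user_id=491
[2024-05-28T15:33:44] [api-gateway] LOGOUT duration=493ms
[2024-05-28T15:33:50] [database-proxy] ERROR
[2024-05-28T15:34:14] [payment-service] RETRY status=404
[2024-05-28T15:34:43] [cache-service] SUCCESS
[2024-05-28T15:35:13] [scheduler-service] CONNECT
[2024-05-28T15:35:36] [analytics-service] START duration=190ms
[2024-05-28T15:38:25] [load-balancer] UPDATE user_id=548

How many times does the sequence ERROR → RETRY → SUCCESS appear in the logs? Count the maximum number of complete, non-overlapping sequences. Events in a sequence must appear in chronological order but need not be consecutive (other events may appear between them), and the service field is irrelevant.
4

To count sequences:

1. Look for pattern: ERROR → RETRY → SUCCESS
2. Greedily scan the log in chronological order, matching each sequence element in turn (ignoring service)
3. Each time the full pattern completes, increment the count and restart matching from the next event
4. Complete non-overlapping sequences found: 4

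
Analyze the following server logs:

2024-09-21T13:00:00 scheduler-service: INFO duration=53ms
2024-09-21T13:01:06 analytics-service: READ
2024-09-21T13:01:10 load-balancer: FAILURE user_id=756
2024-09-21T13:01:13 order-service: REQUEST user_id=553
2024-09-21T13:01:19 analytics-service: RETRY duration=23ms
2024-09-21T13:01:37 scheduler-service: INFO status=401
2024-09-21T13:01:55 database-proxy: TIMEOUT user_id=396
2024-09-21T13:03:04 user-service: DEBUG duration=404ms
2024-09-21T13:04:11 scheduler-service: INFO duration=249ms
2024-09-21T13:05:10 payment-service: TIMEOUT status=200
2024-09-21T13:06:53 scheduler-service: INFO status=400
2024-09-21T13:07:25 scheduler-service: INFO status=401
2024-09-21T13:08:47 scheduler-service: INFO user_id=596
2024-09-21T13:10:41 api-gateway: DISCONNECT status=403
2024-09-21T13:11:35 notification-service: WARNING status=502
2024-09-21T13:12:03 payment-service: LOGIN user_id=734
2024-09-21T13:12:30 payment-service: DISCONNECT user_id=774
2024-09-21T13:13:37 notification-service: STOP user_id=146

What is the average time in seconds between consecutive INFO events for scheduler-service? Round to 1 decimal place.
105.4

To calculate average interval:

1. Find all INFO events for scheduler-service in order
2. Calculate time gaps between consecutive events
3. Compute mean of gaps: 527 / 5 = 105.4 seconds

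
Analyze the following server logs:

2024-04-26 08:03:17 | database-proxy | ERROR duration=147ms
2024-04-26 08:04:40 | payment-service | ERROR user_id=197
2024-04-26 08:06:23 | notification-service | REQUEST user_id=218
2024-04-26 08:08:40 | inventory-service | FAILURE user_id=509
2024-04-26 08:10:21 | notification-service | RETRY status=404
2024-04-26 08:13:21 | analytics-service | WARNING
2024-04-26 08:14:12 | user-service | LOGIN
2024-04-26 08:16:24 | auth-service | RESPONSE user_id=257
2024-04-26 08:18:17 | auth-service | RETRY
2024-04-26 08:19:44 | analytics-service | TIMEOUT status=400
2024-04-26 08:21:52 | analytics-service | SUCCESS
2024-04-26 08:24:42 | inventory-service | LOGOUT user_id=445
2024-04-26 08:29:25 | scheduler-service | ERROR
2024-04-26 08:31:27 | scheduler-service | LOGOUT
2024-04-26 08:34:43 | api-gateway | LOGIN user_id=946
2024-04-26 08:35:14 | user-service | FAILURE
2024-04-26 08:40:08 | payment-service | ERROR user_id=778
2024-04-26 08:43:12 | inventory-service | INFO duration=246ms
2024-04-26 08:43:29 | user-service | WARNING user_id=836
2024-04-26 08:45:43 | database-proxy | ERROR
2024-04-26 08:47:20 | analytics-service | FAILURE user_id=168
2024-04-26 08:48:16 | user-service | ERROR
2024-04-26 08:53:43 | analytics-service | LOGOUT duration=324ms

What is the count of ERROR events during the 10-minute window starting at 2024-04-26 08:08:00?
0

To count events in the time window:

1. Window boundaries: 2024-04-26 08:08:00 to 2024-04-26 08:18:00
2. Filter for ERROR events within this window
3. Count matching events: 0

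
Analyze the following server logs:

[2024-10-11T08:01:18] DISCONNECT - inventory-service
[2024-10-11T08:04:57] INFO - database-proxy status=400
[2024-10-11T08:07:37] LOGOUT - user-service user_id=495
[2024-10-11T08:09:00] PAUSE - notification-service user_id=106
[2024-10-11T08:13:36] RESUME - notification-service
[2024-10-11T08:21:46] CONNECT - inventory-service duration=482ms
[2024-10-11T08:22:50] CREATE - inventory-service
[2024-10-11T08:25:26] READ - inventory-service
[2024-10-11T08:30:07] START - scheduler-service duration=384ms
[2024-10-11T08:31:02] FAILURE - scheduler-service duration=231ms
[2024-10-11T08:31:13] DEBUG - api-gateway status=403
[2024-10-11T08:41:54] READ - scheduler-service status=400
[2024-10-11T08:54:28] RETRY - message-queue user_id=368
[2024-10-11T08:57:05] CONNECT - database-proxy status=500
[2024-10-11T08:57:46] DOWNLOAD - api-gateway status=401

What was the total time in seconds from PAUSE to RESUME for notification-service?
276

To calculate state duration:

1. Find PAUSE event for notification-service: 2024-10-11T08:09:00
2. Find RESUME event for notification-service: 2024-10-11T08:13:36
3. Calculate duration: 2024-10-11T08:13:36 - 2024-10-11T08:09:00 = 276 seconds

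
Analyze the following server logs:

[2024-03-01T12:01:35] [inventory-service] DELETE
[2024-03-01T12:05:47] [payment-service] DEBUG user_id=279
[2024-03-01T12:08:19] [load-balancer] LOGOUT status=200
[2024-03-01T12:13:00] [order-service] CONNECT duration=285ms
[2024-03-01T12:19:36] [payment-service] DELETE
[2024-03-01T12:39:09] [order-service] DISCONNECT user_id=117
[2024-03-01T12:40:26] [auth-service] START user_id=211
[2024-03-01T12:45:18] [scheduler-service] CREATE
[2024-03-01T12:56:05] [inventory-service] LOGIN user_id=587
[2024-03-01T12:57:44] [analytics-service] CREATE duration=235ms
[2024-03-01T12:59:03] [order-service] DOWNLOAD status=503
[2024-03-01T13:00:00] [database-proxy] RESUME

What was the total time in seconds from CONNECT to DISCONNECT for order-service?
1569

To calculate state duration:

1. Find CONNECT event for order-service: 2024-03-01T12:13:00
2. Find DISCONNECT event for order-service: 2024-03-01T12:39:09
3. Calculate duration: 2024-03-01T12:39:09 - 2024-03-01T12:13:00 = 1569 seconds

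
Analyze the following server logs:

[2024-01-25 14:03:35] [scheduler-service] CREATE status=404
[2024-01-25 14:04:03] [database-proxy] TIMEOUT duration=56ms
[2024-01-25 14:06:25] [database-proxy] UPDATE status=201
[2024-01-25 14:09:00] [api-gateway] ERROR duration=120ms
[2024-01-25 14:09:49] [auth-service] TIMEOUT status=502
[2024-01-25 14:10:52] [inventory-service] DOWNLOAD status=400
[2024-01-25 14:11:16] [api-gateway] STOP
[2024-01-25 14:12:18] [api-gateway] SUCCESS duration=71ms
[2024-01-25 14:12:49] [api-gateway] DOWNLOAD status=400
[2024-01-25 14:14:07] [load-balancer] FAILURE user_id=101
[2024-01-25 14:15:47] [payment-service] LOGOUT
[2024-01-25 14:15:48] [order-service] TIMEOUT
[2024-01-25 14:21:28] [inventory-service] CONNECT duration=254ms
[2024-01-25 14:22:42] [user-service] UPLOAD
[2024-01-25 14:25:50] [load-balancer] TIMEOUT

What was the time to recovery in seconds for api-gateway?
198

To calculate recovery time:

1. Find ERROR event for api-gateway: 2024-01-25 14:09:00
2. Find next SUCCESS event for api-gateway: 2024-01-25 14:12:18
3. Recovery time: 2024-01-25 14:12:18 - 2024-01-25 14:09:00 = 198 seconds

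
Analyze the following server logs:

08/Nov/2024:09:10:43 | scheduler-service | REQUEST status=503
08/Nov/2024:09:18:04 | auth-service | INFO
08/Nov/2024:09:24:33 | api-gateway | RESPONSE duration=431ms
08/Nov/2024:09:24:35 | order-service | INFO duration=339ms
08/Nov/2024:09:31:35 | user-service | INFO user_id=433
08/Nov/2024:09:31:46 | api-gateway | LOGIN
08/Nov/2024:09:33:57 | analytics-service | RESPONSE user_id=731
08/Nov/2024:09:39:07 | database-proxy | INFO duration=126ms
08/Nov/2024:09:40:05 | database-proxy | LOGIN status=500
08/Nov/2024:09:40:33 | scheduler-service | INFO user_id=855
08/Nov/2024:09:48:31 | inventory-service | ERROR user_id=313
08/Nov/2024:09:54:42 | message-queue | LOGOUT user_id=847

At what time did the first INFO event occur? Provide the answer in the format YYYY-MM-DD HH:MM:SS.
2024-11-08 09:18:04

To find the first event:

1. Filter for all INFO events
2. Sort by timestamp
3. Select the first one
4. Timestamp: 2024-11-08 09:18:04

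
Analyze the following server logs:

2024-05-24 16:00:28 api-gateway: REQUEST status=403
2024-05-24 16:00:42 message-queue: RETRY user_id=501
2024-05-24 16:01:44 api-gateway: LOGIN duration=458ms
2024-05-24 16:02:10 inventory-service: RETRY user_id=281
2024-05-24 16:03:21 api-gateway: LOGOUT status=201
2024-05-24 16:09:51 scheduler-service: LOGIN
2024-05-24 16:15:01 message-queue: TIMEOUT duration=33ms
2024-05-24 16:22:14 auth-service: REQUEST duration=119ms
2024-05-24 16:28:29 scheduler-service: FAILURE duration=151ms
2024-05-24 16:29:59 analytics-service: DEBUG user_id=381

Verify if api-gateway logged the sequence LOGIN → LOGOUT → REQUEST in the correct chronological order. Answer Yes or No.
No

To verify sequence order:

1. Find all events in sequence LOGIN → LOGOUT → REQUEST for api-gateway
2. Extract their timestamps
3. Check if timestamps are in ascending order
4. Result: No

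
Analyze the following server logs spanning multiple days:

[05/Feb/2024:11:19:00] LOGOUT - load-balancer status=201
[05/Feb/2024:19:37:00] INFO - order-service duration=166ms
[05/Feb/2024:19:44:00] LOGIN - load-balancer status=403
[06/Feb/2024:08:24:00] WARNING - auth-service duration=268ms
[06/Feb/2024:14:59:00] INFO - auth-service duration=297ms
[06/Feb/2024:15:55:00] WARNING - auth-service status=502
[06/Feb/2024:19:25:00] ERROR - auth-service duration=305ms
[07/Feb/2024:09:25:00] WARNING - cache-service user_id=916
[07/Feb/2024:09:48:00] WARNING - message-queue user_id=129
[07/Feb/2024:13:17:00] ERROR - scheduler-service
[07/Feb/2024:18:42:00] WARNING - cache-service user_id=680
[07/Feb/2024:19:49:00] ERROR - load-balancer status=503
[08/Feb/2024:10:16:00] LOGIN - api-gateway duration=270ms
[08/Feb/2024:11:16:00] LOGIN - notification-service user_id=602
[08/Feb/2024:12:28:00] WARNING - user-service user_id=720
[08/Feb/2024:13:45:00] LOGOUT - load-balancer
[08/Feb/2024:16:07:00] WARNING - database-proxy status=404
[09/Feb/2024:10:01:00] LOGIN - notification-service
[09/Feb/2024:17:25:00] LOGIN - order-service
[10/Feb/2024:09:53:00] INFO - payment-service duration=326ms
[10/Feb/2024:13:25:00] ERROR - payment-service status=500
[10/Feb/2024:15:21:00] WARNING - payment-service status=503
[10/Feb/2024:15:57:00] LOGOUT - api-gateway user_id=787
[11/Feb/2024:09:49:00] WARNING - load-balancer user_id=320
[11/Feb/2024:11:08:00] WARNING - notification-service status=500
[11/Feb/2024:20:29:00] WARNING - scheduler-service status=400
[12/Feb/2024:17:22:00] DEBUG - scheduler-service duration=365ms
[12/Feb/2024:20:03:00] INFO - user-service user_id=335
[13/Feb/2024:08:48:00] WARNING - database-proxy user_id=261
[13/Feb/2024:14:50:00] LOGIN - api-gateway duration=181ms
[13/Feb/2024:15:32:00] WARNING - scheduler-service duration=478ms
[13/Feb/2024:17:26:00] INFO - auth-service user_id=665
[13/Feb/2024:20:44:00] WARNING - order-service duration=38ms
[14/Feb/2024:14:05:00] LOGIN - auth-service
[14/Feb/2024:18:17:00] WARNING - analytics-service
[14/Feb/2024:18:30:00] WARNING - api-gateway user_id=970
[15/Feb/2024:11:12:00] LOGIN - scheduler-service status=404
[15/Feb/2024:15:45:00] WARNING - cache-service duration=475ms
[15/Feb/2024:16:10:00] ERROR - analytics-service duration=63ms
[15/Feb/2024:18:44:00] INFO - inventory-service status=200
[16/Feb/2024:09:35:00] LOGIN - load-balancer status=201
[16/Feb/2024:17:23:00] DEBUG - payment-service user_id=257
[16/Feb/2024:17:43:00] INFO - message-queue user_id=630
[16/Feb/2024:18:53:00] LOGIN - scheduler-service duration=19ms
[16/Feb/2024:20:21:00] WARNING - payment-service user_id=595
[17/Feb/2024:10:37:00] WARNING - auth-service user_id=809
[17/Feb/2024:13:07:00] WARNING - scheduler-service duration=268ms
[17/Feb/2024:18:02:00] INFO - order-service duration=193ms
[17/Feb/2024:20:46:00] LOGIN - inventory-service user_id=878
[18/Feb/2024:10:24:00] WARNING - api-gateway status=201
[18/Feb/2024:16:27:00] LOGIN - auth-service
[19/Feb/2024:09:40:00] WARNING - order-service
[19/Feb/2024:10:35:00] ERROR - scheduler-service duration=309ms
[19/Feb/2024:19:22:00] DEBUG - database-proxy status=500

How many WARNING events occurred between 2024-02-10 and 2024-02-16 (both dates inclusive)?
11

To filter by date range:

1. Date range: 2024-02-10 through 2024-02-16, both dates inclusive
2. Filter for WARNING events whose date falls in this range
3. Count matching events: 11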